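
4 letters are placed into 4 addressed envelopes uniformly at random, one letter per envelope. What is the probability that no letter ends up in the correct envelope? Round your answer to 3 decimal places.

0.375

This is the derangement probability: permutations of 4 with no fixed point.
D(4) = 4! · (1 − 1/1! + 1/2! − ··· + (−1)^4/4!) = 9.
P = 9/24 = 3/8 ≈ 0.375.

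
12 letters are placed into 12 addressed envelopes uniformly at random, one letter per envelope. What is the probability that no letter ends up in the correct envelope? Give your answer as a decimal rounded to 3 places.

0.368

This is the derangement probability: permutations of 12 with no fixed point.
D(12) = 12! · (1 − 1/1! + 1/2! − ··· + (−1)^12/12!) = 176214841.
P = 176214841/479001600 = 16019531/43545600 ≈ 0.368.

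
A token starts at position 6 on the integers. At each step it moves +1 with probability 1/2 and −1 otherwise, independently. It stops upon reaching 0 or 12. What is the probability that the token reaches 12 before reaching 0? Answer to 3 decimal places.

With a fair step, P(i) = ½P(i−1) + ½P(i+1) with P(0)=0, P(12)=1 has the linear solution P(i) = i/12.
P(6) = 6/12 = 1/2 ≈ 0.500.

0.500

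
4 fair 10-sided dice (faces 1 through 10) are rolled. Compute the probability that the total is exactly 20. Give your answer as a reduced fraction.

633/10000

There are 10^4 = 10000 equally likely outcomes.
The number of ordered 4-tuples from {1,…,10} summing to 20 is 633.
P(sum = 20) = 633/10000.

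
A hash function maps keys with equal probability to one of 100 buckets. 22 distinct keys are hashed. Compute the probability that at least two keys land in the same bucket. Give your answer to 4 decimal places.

It's easier to compute the probability that all 22 are distinct.
P(all distinct) = 100/100 · 99/100 · ··· · 79/100 ≈ 0.0824.
So the probability of at least one match is 1 − 0.0824 = 0.9176.

0.9176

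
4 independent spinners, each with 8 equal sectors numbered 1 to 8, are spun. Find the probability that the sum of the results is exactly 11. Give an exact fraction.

There are 8^4 = 4096 equally likely outcomes.
The number of ordered 4-tuples from {1,…,8} summing to 11 is 120.
P(sum = 11) = 120/4096 = 15/512.

15/512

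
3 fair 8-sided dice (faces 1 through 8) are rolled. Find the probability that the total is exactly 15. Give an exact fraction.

There are 8^3 = 512 equally likely outcomes.
The number of ordered 3-tuples from {1,…,8} summing to 15 is 46.
P(sum = 15) = 46/512 = 23/256.

23/256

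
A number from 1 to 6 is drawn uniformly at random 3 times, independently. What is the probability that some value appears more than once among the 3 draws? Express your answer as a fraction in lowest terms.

4/9

P(all 3 different) = 6/6 · 5/6 · ··· · 4/6 = 5/9.
P(at least two equal) = 1 − 5/9 = 4/9.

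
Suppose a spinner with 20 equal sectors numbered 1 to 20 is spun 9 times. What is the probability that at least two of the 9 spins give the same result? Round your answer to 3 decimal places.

P(all 9 different) = 20/20 · 19/20 · ··· · 12/20 ≈ 0.119.
P(at least two equal) = 1 − 0.119 = 0.881.

0.881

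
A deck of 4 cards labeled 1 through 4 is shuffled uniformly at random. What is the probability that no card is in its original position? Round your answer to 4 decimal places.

0.3750

This is the derangement probability: permutations of 4 with no fixed point.
D(4) = 4! · (1 − 1/1! + 1/2! − ··· + (−1)^4/4!) = 9.
P = 9/24 = 3/8 ≈ 0.3750.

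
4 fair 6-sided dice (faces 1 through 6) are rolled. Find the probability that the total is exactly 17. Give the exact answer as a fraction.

There are 6^4 = 1296 equally likely outcomes.
The number of ordered 4-tuples from {1,…,6} summing to 17 is 104.
P(sum = 17) = 104/1296 = 13/162.

13/162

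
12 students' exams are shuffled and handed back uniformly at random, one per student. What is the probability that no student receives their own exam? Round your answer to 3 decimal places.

0.368

This is the derangement probability: permutations of 12 with no fixed point.
D(12) = 12! · (1 − 1/1! + 1/2! − ··· + (−1)^12/12!) = 176214841.
P = 176214841/479001600 = 16019531/43545600 ≈ 0.368.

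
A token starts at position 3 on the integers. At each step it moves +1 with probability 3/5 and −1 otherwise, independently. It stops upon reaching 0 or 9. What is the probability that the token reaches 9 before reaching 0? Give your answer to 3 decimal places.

Let r = q/p = (2/5)/(3/5) = 2/3. The recurrence P(i) = p·P(i+1) + q·P(i−1) with P(0)=0, P(9)=1 gives P(i) = (1 − r^i)/(1 − r^9).
P(3) = (1 − (2/3)^3) / (1 − (2/3)^9) = 729/1009 ≈ 0.722.

0.722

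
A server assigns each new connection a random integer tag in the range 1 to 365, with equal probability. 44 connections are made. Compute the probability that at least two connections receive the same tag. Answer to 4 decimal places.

0.9329

It's easier to compute the probability that all 44 are distinct.
P(all distinct) = 365/365 · 364/365 · ··· · 322/365 ≈ 0.0671.
So the probability of at least one match is 1 − 0.0671 = 0.9329.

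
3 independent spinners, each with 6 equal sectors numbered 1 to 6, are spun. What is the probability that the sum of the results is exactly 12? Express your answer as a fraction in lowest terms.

25/216

There are 6^3 = 216 equally likely outcomes.
The number of ordered 3-tuples from {1,…,6} summing to 12 is 25.
P(sum = 12) = 25/216.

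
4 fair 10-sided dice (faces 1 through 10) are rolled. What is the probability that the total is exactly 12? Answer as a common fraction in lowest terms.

There are 10^4 = 10000 equally likely outcomes.
The number of ordered 4-tuples from {1,…,10} summing to 12 is 165.
P(sum = 12) = 165/10000 = 33/2000.

33/2000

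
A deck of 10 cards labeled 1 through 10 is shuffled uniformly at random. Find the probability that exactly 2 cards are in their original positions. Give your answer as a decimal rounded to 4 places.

0.1839

Choose which 2 of the 10 are fixed: C(10,2) = 45 ways.
The remaining 8 must have no fixed point: D(8) = 14833.
P = 45·14833/3628800 = 2119/11520 ≈ 0.1839.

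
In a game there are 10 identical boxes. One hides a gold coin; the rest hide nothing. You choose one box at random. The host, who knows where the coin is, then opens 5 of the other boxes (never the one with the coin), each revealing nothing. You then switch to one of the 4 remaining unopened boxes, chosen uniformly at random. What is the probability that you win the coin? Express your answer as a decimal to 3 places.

Your original box holds the coin with probability 1/10, so the other 9 collectively hold it with probability 9/10.
The host can always find 5 empty boxes to open, so the reveals don't change that 9/10; it is now spread over the 4 remaining unopened boxes.
P(win by switching) = (9/10) · (1/4) = 9/40 ≈ 0.225.

0.225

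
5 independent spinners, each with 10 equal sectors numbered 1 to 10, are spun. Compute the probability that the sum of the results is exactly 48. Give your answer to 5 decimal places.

There are 10^5 = 100000 equally likely outcomes.
The number of ordered 5-tuples from {1,…,10} summing to 48 is 15.
P(sum = 48) = 15/100000 = 3/20000 ≈ 0.00015.

0.00015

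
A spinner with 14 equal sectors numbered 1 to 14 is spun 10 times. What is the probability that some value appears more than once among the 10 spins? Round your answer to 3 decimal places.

0.987

P(all 10 different) = 14/14 · 13/14 · ··· · 5/14 ≈ 0.013.
P(at least two equal) = 1 − 0.013 = 0.987.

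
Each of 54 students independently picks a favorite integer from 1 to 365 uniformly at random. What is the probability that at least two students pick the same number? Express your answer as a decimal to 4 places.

0.9839

It's easier to compute the probability that all 54 are distinct.
P(all distinct) = 365/365 · 364/365 · ··· · 312/365 ≈ 0.0161.
So the probability of at least one match is 1 − 0.0161 = 0.9839.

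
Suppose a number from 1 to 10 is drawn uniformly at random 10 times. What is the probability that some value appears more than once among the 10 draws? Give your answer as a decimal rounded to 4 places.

P(all 10 different) = 10/10 · 9/10 · ··· · 1/10 ≈ 0.0004.
P(at least two equal) = 1 − 0.0004 = 0.9996.

0.9996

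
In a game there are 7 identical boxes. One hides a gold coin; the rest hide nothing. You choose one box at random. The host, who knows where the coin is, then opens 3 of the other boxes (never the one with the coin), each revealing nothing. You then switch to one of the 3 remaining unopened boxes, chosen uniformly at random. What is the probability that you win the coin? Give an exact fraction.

Your original box holds the coin with probability 1/7, so the other 6 collectively hold it with probability 6/7.
The host can always find 3 empty boxes to open, so the reveals don't change that 6/7; it is now spread over the 3 remaining unopened boxes.
P(win by switching) = (6/7) · (1/3) = 2/7.

2/7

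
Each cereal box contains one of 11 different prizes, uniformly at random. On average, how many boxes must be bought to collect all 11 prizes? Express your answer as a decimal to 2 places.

33.22

After i distinct types are collected, each trial gives a new one with probability (11−i)/11, so the expected wait for the next new type is 11/(11−i).
E = 11/11 + 11/10 + 11/9 + 11/8 + 11/7 + 11/6 + 11/5 + 11/4 + 11/3 + 11/2 + 11/1 = 83711/2520 ≈ 33.22.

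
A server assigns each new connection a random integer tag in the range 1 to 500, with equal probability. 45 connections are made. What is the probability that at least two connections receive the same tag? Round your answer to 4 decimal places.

It's easier to compute the probability that all 45 are distinct.
P(all distinct) = 500/500 · 499/500 · ··· · 456/500 ≈ 0.1298.
So the probability of at least one match is 1 − 0.1298 = 0.8702.

0.8702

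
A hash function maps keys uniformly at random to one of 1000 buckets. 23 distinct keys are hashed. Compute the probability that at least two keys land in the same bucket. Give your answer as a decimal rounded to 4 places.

0.2250

It's easier to compute the probability that all 23 are distinct.
P(all distinct) = 1000/1000 · 999/1000 · ··· · 978/1000 ≈ 0.7750.
So the probability of at least one match is 1 − 0.7750 = 0.2250.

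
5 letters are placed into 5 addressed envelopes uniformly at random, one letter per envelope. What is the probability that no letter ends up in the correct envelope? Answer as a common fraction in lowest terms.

This is the derangement probability: permutations of 5 with no fixed point.
D(5) = 5! · (1 − 1/1! + 1/2! − ··· + (−1)^5/5!) = 44.
P = 44/120 = 11/30.

11/30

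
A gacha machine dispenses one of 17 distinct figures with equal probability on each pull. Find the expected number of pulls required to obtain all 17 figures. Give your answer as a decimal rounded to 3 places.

58.472

After i distinct types are collected, each trial gives a new one with probability (17−i)/17, so the expected wait for the next new type is 17/(17−i).
E = 17/17 + 17/16 + 17/15 + 17/14 + 17/13 + 17/12 + 17/11 + 17/10 + 17/9 + 17/8 + 17/7 + 17/6 + 17/5 + 17/4 + 17/3 + 17/2 + 17/1 = 42142223/720720 ≈ 58.472.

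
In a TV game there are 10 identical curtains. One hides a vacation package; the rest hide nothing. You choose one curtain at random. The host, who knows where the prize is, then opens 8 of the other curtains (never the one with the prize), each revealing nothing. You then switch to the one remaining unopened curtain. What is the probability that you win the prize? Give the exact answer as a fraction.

9/10

Your original curtain holds the prize with probability 1/10, so the other 9 collectively hold it with probability 9/10.
The host can always find 8 empty curtains to open, so the reveals don't change that 9/10; it is now spread over the 1 remaining unopened curtain.
P(win by switching) = (9/10) · (1/1) = 9/10.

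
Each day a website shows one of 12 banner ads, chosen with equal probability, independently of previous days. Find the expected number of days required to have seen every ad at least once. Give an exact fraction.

After i distinct types are collected, each trial gives a new one with probability (12−i)/12, so the expected wait for the next new type is 12/(12−i).
E = 12/12 + 12/11 + 12/10 + 12/9 + 12/8 + 12/7 + 12/6 + 12/5 + 12/4 + 12/3 + 12/2 + 12/1 = 86021/2310.

86021/2310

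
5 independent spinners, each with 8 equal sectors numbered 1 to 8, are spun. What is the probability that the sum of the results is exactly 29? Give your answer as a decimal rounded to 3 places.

There are 8^5 = 32768 equally likely outcomes.
The number of ordered 5-tuples from {1,…,8} summing to 29 is 1190.
P(sum = 29) = 1190/32768 = 595/16384 ≈ 0.036.

0.036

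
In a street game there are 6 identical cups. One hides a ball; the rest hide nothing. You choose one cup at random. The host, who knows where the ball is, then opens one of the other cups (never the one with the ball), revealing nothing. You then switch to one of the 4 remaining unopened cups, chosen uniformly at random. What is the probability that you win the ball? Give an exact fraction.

5/24

Your original cup holds the ball with probability 1/6, so the other 5 collectively hold it with probability 5/6.
The host can always find an empty cup to open, so this doesn't change that 5/6; it is now spread over the 4 remaining unopened cups.
P(win by switching) = (5/6) · (1/4) = 5/24.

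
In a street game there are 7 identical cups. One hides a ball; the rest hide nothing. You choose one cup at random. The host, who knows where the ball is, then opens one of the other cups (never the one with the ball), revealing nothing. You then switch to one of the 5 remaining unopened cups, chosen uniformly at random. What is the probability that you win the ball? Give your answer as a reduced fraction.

6/35

Your original cup holds the ball with probability 1/7, so the other 6 collectively hold it with probability 6/7.
The host can always find an empty cup to open, so this doesn't change that 6/7; it is now spread over the 5 remaining unopened cups.
P(win by switching) = (6/7) · (1/5) = 6/35.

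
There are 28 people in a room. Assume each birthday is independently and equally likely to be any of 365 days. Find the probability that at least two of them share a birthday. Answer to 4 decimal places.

0.6545

It's easier to compute the probability that all 28 are distinct.
P(all distinct) = 365/365 · 364/365 · ··· · 338/365 ≈ 0.3455.
So the probability of at least one match is 1 − 0.3455 = 0.6545.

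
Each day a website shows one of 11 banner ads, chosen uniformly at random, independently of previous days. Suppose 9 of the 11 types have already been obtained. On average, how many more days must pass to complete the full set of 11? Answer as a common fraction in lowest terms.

Starting from 9 distinct types, each trial gives a new one with probability (11−i)/11 when i types are held, so the wait for the next new type is 11/(11−i).
E = 11/2 + 11/1 = 33/2.

33/2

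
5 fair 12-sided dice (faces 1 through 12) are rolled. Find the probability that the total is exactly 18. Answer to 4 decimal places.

0.0095

There are 12^5 = 248832 equally likely outcomes.
The number of ordered 5-tuples from {1,…,12} summing to 18 is 2355.
P(sum = 18) = 2355/248832 = 785/82944 ≈ 0.0095.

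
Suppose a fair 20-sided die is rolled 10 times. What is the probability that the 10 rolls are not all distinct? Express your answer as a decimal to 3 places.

P(all 10 different) = 20/20 · 19/20 · ··· · 11/20 ≈ 0.065.
P(at least two equal) = 1 − 0.065 = 0.935.

0.935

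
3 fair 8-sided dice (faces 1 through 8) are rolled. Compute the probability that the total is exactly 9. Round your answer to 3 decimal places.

0.055

There are 8^3 = 512 equally likely outcomes.
The number of ordered 3-tuples from {1,…,8} summing to 9 is 28.
P(sum = 9) = 28/512 = 7/128 ≈ 0.055.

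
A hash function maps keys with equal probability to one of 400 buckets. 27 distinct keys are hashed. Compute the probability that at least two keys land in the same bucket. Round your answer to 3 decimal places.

It's easier to compute the probability that all 27 are distinct.
P(all distinct) = 400/400 · 399/400 · ··· · 374/400 ≈ 0.408.
So the probability of at least one match is 1 − 0.408 = 0.592.

0.592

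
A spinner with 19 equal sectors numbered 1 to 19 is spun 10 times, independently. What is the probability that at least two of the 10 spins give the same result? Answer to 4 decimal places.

P(all 10 different) = 19/19 · 18/19 · ··· · 10/19 ≈ 0.0547.
P(at least two equal) = 1 − 0.0547 = 0.9453.

0.9453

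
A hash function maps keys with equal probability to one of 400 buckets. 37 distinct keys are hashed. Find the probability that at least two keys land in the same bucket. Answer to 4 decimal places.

0.8206

It's easier to compute the probability that all 37 are distinct.
P(all distinct) = 400/400 · 399/400 · ··· · 364/400 ≈ 0.1794.
So the probability of at least one match is 1 − 0.1794 = 0.8206.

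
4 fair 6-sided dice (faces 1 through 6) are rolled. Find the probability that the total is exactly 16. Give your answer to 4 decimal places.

0.0965

There are 6^4 = 1296 equally likely outcomes.
The number of ordered 4-tuples from {1,…,6} summing to 16 is 125.
P(sum = 16) = 125/1296 ≈ 0.0965.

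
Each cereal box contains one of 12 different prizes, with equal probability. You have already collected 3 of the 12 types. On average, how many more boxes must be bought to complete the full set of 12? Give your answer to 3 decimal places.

33.948

Starting from 3 distinct types, each trial gives a new one with probability (12−i)/12 when i types are held, so the wait for the next new type is 12/(12−i).
E = 12/9 + 12/8 + 12/7 + 12/6 + 12/5 + 12/4 + 12/3 + 12/2 + 12/1 = 7129/210 ≈ 33.948.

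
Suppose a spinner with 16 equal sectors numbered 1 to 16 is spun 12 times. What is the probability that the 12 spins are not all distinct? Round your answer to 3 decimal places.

0.997

P(all 12 different) = 16/16 · 15/16 · ··· · 5/16 ≈ 0.003.
P(at least two equal) = 1 − 0.003 = 0.997.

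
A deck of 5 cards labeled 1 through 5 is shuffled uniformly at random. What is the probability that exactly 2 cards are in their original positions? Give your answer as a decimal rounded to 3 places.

Choose which 2 of the 5 are fixed: C(5,2) = 10 ways.
The remaining 3 must have no fixed point: D(3) = 2.
P = 10·2/120 = 1/6 ≈ 0.167.

0.167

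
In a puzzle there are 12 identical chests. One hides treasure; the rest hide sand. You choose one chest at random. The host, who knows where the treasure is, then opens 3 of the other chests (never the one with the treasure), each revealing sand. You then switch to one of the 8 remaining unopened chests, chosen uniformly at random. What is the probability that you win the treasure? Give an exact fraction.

Your original chest holds the treasure with probability 1/12, so the other 11 collectively hold it with probability 11/12.
The host can always find 3 empty chests to open, so the reveals don't change that 11/12; it is now spread over the 8 remaining unopened chests.
P(win by switching) = (11/12) · (1/8) = 11/96.

11/96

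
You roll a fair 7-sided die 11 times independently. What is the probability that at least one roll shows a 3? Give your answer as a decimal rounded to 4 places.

0.8165

P(no roll shows a 3) = (6/7)^11 ≈ 0.1835.
P(at least one) = 1 − 0.1835 = 0.8165.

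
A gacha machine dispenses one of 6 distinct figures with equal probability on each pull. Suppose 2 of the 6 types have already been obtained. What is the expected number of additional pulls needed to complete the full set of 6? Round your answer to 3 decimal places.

12.500

Starting from 2 distinct types, each trial gives a new one with probability (6−i)/6 when i types are held, so the wait for the next new type is 6/(6−i).
E = 6/4 + 6/3 + 6/2 + 6/1 = 25/2 ≈ 12.500.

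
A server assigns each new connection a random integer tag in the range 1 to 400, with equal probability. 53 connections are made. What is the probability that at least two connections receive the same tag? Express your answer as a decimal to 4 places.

It's easier to compute the probability that all 53 are distinct.
P(all distinct) = 400/400 · 399/400 · ··· · 348/400 ≈ 0.0271.
So the probability of at least one match is 1 − 0.0271 = 0.9729.

0.9729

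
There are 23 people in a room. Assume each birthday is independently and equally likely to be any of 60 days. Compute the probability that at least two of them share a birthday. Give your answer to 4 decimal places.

0.9923

It's easier to compute the probability that all 23 are distinct.
P(all distinct) = 60/60 · 59/60 · ··· · 38/60 ≈ 0.0077.
So the probability of at least one match is 1 − 0.0077 = 0.9923.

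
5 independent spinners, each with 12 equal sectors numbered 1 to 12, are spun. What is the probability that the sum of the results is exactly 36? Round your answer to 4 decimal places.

0.0458

There are 12^5 = 248832 equally likely outcomes.
The number of ordered 5-tuples from {1,…,12} summing to 36 is 11385.
P(sum = 36) = 11385/248832 = 1265/27648 ≈ 0.0458.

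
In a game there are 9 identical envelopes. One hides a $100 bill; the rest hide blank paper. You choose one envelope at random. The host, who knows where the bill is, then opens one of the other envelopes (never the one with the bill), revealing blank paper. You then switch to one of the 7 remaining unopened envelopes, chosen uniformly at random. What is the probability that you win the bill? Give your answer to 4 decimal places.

0.1270

Your original envelope holds the bill with probability 1/9, so the other 8 collectively hold it with probability 8/9.
The host can always find an empty envelope to open, so this doesn't change that 8/9; it is now spread over the 7 remaining unopened envelopes.
P(win by switching) = (8/9) · (1/7) = 8/63 ≈ 0.1270.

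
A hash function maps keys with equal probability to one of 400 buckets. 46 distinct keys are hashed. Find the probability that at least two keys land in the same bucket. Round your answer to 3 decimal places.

It's easier to compute the probability that all 46 are distinct.
P(all distinct) = 400/400 · 399/400 · ··· · 355/400 ≈ 0.068.
So the probability of at least one match is 1 − 0.068 = 0.932.

0.932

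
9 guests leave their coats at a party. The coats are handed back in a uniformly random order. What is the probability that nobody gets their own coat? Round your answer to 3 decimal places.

This is the derangement probability: permutations of 9 with no fixed point.
D(9) = 9! · (1 − 1/1! + 1/2! − ··· + (−1)^9/9!) = 133496.
P = 133496/362880 = 16687/45360 ≈ 0.368.

0.368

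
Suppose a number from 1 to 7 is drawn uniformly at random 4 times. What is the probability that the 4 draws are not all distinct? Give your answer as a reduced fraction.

P(all 4 different) = 7/7 · 6/7 · ··· · 4/7 = 120/343.
P(at least two equal) = 1 − 120/343 = 223/343.

223/343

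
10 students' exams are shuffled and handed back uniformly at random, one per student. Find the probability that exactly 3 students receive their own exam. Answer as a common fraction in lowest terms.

103/1680

Choose which 3 of the 10 are fixed: C(10,3) = 120 ways.
The remaining 7 must have no fixed point: D(7) = 1854.
P = 120·1854/3628800 = 103/1680.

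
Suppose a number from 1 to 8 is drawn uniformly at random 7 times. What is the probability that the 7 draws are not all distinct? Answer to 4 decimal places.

0.9808

P(all 7 different) = 8/8 · 7/8 · ··· · 2/8 ≈ 0.0192.
P(at least two equal) = 1 − 0.0192 = 0.9808.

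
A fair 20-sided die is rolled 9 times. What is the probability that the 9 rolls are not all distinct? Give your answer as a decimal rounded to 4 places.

P(all 9 different) = 20/20 · 19/20 · ··· · 12/20 ≈ 0.1190.
P(at least two equal) = 1 − 0.1190 = 0.8810.

0.8810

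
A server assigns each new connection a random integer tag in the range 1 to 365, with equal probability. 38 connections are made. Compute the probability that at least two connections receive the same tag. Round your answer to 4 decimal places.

It's easier to compute the probability that all 38 are distinct.
P(all distinct) = 365/365 · 364/365 · ··· · 328/365 ≈ 0.1359.
So the probability of at least one match is 1 − 0.1359 = 0.8641.

0.8641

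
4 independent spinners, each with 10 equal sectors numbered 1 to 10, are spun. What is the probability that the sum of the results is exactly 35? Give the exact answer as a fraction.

There are 10^4 = 10000 equally likely outcomes.
The number of ordered 4-tuples from {1,…,10} summing to 35 is 56.
P(sum = 35) = 56/10000 = 7/1250.

7/1250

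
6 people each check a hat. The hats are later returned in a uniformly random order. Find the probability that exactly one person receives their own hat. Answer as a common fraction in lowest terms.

11/30

Choose which one is fixed: C(6,1) = 6 ways.
The remaining 5 must have no fixed point: D(5) = 44.
P = 6·44/720 = 11/30.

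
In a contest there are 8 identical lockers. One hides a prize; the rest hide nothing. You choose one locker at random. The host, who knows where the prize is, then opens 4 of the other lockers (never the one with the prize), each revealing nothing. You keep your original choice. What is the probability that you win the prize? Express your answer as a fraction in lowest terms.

1/8

The host can always open 4 empty lockers regardless of your choice, so the reveals give no information about your original locker.
P(win by staying) = 1/8.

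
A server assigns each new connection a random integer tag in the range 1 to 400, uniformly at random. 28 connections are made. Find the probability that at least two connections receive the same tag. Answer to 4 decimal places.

It's easier to compute the probability that all 28 are distinct.
P(all distinct) = 400/400 · 399/400 · ··· · 373/400 ≈ 0.3801.
So the probability of at least one match is 1 − 0.3801 = 0.6199.

0.6199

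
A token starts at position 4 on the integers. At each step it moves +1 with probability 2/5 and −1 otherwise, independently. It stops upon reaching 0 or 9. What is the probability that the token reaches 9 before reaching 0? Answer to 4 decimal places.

0.1085

Let r = q/p = (3/5)/(2/5) = 3/2. The recurrence P(i) = p·P(i+1) + q·P(i−1) with P(0)=0, P(9)=1 gives P(i) = (1 − r^i)/(1 − r^9).
P(4) = (1 − (3/2)^4) / (1 − (3/2)^9) = 2080/19171 ≈ 0.1085.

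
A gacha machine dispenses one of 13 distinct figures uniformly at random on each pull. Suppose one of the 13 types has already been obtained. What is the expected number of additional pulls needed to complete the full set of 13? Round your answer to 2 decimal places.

Starting from 1 distinct type, each trial gives a new one with probability (13−i)/13 when i types are held, so the wait for the next new type is 13/(13−i).
E = 13/12 + 13/11 + 13/10 + 13/9 + 13/8 + 13/7 + 13/6 + 13/5 + 13/4 + 13/3 + 13/2 + 13/1 = 1118273/27720 ≈ 40.34.

40.34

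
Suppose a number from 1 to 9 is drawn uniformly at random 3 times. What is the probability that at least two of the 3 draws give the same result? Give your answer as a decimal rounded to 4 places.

P(all 3 different) = 9/9 · 8/9 · ··· · 7/9 ≈ 0.6914.
P(at least two equal) = 1 − 0.6914 = 0.3086.

0.3086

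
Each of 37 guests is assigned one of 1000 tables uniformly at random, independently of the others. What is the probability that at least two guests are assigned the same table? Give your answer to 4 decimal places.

0.4905

It's easier to compute the probability that all 37 are distinct.
P(all distinct) = 1000/1000 · 999/1000 · ··· · 964/1000 ≈ 0.5095.
So the probability of at least one match is 1 − 0.5095 = 0.4905.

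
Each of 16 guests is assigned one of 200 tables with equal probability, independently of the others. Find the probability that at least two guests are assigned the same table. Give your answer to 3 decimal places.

It's easier to compute the probability that all 16 are distinct.
P(all distinct) = 200/200 · 199/200 · ··· · 185/200 ≈ 0.540.
So the probability of at least one match is 1 − 0.540 = 0.460.

0.460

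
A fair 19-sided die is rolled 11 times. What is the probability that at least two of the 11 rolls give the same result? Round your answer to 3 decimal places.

0.974

P(all 11 different) = 19/19 · 18/19 · ··· · 9/19 ≈ 0.026.
P(at least two equal) = 1 − 0.026 = 0.974.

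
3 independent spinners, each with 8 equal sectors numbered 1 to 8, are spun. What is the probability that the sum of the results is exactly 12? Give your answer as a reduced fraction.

There are 8^3 = 512 equally likely outcomes.
The number of ordered 3-tuples from {1,…,8} summing to 12 is 46.
P(sum = 12) = 46/512 = 23/256.

23/256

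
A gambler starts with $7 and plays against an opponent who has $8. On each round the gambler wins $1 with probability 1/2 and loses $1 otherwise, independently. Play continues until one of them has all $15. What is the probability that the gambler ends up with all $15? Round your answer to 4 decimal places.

0.4667

With a fair step, P(i) = ½P(i−1) + ½P(i+1) with P(0)=0, P(15)=1 has the linear solution P(i) = i/15.
P(7) = 7/15 ≈ 0.4667.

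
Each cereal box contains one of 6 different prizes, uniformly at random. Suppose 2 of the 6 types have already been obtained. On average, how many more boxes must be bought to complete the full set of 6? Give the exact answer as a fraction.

Starting from 2 distinct types, each trial gives a new one with probability (6−i)/6 when i types are held, so the wait for the next new type is 6/(6−i).
E = 6/4 + 6/3 + 6/2 + 6/1 = 25/2.

25/2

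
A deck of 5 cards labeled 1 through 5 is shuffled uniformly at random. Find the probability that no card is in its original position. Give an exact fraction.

11/30

This is the derangement probability: permutations of 5 with no fixed point.
D(5) = 5! · (1 − 1/1! + 1/2! − ··· + (−1)^5/5!) = 44.
P = 44/120 = 11/30.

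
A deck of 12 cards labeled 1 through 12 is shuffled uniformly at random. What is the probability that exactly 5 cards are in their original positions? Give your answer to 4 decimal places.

0.0031

Choose which 5 of the 12 are fixed: C(12,5) = 792 ways.
The remaining 7 must have no fixed point: D(7) = 1854.
P = 792·1854/479001600 = 103/33600 ≈ 0.0031.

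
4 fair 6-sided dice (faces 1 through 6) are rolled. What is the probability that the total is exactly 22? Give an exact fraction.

5/648

There are 6^4 = 1296 equally likely outcomes.
The number of ordered 4-tuples from {1,…,6} summing to 22 is 10.
P(sum = 22) = 10/1296 = 5/648.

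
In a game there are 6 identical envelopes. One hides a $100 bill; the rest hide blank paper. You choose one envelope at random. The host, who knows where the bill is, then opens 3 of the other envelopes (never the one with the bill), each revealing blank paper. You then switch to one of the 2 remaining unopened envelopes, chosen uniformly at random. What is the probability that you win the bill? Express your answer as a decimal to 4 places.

0.4167

Your original envelope holds the bill with probability 1/6, so the other 5 collectively hold it with probability 5/6.
The host can always find 3 empty envelopes to open, so the reveals don't change that 5/6; it is now spread over the 2 remaining unopened envelopes.
P(win by switching) = (5/6) · (1/2) = 5/12 ≈ 0.4167.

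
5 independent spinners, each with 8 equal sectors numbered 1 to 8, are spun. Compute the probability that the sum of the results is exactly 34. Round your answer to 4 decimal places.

There are 8^5 = 32768 equally likely outcomes.
The number of ordered 5-tuples from {1,…,8} summing to 34 is 210.
P(sum = 34) = 210/32768 = 105/16384 ≈ 0.0064.

0.0064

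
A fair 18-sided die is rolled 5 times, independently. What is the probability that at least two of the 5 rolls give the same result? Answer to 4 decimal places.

0.4559

P(all 5 different) = 18/18 · 17/18 · ··· · 14/18 ≈ 0.5441.
P(at least two equal) = 1 − 0.5441 = 0.4559.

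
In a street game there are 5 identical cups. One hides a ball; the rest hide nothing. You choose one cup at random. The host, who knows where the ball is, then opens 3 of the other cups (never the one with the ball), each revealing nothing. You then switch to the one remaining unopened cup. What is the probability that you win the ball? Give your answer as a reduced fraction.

Your original cup holds the ball with probability 1/5, so the other 4 collectively hold it with probability 4/5.
The host can always find 3 empty cups to open, so the reveals don't change that 4/5; it is now spread over the 1 remaining unopened cup.
P(win by switching) = (4/5) · (1/1) = 4/5.

4/5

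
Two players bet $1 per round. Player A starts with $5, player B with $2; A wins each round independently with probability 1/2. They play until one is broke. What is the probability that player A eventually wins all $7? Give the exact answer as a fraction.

5/7

With a fair step, P(i) = ½P(i−1) + ½P(i+1) with P(0)=0, P(7)=1 has the linear solution P(i) = i/7.
P(5) = 5/7.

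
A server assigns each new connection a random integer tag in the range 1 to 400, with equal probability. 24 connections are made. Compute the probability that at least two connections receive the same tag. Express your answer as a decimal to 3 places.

It's easier to compute the probability that all 24 are distinct.
P(all distinct) = 400/400 · 399/400 · ··· · 377/400 ≈ 0.495.
So the probability of at least one match is 1 − 0.495 = 0.505.

0.505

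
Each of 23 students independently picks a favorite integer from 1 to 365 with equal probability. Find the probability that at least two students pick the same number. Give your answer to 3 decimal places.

0.507

It's easier to compute the probability that all 23 are distinct.
P(all distinct) = 365/365 · 364/365 · ··· · 343/365 ≈ 0.493.
So the probability of at least one match is 1 − 0.493 = 0.507.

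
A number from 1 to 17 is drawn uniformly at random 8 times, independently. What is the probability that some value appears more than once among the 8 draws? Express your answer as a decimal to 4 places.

0.8595

P(all 8 different) = 17/17 · 16/17 · ··· · 10/17 ≈ 0.1405.
P(at least two equal) = 1 − 0.1405 = 0.8595.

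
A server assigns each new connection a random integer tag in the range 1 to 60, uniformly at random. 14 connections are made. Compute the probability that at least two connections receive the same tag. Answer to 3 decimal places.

0.807

It's easier to compute the probability that all 14 are distinct.
P(all distinct) = 60/60 · 59/60 · ··· · 47/60 ≈ 0.193.
So the probability of at least one match is 1 − 0.193 = 0.807.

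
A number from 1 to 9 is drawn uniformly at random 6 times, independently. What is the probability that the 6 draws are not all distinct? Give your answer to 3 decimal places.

0.886

P(all 6 different) = 9/9 · 8/9 · ··· · 4/9 ≈ 0.114.
P(at least two equal) = 1 − 0.114 = 0.886.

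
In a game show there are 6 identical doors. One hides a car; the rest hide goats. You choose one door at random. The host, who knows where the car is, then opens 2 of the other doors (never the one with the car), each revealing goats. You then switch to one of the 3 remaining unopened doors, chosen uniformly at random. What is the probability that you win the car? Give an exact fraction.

Your original door holds the car with probability 1/6, so the other 5 collectively hold it with probability 5/6.
The host can always find 2 empty doors to open, so the reveals don't change that 5/6; it is now spread over the 3 remaining unopened doors.
P(win by switching) = (5/6) · (1/3) = 5/18.

5/18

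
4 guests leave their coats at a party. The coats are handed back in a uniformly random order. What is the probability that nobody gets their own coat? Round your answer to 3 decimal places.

This is the derangement probability: permutations of 4 with no fixed point.
D(4) = 4! · (1 − 1/1! + 1/2! − ··· + (−1)^4/4!) = 9.
P = 9/24 = 3/8 ≈ 0.375.

0.375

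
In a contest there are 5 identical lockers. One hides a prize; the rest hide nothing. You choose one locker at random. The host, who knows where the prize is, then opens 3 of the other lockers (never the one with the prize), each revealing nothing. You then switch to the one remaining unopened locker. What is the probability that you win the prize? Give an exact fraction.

Your original locker holds the prize with probability 1/5, so the other 4 collectively hold it with probability 4/5.
The host can always find 3 empty lockers to open, so the reveals don't change that 4/5; it is now spread over the 1 remaining unopened locker.
P(win by switching) = (4/5) · (1/1) = 4/5.

4/5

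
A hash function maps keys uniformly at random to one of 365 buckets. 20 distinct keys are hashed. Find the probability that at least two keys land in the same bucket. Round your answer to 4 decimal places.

0.4114

It's easier to compute the probability that all 20 are distinct.
P(all distinct) = 365/365 · 364/365 · ··· · 346/365 ≈ 0.5886.
So the probability of at least one match is 1 − 0.5886 = 0.4114.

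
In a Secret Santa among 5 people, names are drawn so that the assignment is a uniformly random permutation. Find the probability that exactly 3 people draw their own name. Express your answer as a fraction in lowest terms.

1/12

Choose which 3 of the 5 are fixed: C(5,3) = 10 ways.
The remaining 2 must have no fixed point: D(2) = 1.
P = 10·1/120 = 1/12.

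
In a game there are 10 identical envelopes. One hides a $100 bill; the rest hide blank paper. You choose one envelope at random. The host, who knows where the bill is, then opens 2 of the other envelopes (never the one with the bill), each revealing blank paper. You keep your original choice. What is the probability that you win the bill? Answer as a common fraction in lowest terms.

1/10

The host can always open 2 empty envelopes regardless of your choice, so the reveals give no information about your original envelope.
P(win by staying) = 1/10.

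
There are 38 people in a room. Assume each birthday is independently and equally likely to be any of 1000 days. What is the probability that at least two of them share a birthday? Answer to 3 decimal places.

It's easier to compute the probability that all 38 are distinct.
P(all distinct) = 1000/1000 · 999/1000 · ··· · 963/1000 ≈ 0.491.
So the probability of at least one match is 1 − 0.491 = 0.509.

0.509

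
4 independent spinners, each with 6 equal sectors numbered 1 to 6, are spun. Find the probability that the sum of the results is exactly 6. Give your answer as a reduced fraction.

5/648

There are 6^4 = 1296 equally likely outcomes.
The number of ordered 4-tuples from {1,…,6} summing to 6 is 10.
P(sum = 6) = 10/1296 = 5/648.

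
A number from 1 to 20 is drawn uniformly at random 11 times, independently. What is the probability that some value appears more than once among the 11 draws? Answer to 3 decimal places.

0.967

P(all 11 different) = 20/20 · 19/20 · ··· · 10/20 ≈ 0.033.
P(at least two equal) = 1 − 0.033 = 0.967.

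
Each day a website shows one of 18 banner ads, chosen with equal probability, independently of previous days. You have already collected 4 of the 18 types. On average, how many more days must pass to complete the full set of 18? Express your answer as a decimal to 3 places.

Starting from 4 distinct types, each trial gives a new one with probability (18−i)/18 when i types are held, so the wait for the next new type is 18/(18−i).
E = 18/14 + 18/13 + 18/12 + 18/11 + 18/10 + 18/9 + 18/8 + 18/7 + 18/6 + 18/5 + 18/4 + 18/3 + 18/2 + 18/1 = 1171733/20020 ≈ 58.528.

58.528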